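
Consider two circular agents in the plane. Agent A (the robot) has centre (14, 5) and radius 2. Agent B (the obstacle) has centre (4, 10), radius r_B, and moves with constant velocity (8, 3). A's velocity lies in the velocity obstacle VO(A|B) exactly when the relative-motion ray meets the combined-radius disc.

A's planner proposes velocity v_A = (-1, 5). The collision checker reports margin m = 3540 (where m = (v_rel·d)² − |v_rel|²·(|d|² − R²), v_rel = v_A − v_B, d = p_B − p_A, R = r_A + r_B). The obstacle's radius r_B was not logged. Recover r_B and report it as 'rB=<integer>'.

m = 3540
d = (-10, 5);  v_rel = (-9, 2),  |v_rel|² = 85
v_rel×d = (-9)·(5) − (2)·(-10) = -25
since m = R²·85 − (-25)²:  R² = (625 + 3540) / 85 = 49
R = √49 = 7  ⇒  r_B = 7 − 2 = 5

rB=5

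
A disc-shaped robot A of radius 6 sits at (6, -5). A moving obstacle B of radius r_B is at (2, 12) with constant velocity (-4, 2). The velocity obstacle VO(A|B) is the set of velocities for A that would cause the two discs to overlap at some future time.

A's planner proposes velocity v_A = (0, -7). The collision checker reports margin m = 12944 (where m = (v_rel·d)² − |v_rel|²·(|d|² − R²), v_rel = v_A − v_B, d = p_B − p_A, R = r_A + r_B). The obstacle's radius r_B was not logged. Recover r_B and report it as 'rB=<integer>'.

m = 12944
d = (-4, 17);  v_rel = (4, -9),  |v_rel|² = 97
v_rel×d = (4)·(17) − (-9)·(-4) = 32
since m = R²·97 − 32²:  R² = (1024 + 12944) / 97 = 144
R = √144 = 12  ⇒  r_B = 12 − 6 = 6

rB=6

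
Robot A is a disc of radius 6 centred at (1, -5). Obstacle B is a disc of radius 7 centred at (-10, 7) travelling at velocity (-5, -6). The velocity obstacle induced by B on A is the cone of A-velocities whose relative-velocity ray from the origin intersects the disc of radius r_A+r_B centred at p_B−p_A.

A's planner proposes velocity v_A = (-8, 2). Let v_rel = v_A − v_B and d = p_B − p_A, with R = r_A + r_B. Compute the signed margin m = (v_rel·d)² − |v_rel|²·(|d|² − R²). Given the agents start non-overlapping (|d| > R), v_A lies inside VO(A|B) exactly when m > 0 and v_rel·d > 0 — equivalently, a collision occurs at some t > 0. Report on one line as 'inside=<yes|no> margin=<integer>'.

d = (-11, 12),  |d|² = 265;  R = 6+7 = 13,  c = 265−13² = 96
v_rel = (-3, 8),  |v_rel|² = 73;  v_rel·d = (-3)·(-11) + (8)·(12) = 129
73·t² − 258·t + 96 = 0  ⇒  m = 129² − 73·96 = 9633
m = 9633 > 0,  v_rel·d = 129 > 0  ⇒  inside

inside=yes margin=9633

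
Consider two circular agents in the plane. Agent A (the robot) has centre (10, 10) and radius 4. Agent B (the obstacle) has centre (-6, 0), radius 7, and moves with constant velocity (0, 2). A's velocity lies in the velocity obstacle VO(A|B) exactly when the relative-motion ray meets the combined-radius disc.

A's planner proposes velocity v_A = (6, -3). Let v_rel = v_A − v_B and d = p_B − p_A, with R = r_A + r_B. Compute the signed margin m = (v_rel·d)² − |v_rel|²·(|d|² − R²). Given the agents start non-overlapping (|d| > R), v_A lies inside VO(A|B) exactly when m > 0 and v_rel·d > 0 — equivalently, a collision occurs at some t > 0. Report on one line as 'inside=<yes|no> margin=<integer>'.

d = (-16, -10),  |d|² = 356;  R = 4+7 = 11,  c = 356−11² = 235
v_rel = (6, -5),  |v_rel|² = 61;  v_rel·d = (6)·(-16) + (-5)·(-10) = -46
61·t² + 92·t + 235 = 0  ⇒  m = (-46)² − 61·235 = -12219
m = -12219 < 0,  v_rel·d = -46 < 0  ⇒  outside

inside=no margin=-12219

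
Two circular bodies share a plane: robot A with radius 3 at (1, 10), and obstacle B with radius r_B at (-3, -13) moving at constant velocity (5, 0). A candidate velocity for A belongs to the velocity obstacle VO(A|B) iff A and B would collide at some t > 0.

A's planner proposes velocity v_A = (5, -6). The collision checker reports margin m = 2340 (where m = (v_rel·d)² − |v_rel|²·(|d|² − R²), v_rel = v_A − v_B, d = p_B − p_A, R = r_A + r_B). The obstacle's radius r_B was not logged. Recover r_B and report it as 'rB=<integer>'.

m = 2340
d = (-4, -23);  v_rel = (0, -6),  |v_rel|² = 36
v_rel×d = (0)·(-23) − (-6)·(-4) = -24
since m = R²·36 − (-24)²:  R² = (576 + 2340) / 36 = 81
R = √81 = 9  ⇒  r_B = 9 − 3 = 6

rB=6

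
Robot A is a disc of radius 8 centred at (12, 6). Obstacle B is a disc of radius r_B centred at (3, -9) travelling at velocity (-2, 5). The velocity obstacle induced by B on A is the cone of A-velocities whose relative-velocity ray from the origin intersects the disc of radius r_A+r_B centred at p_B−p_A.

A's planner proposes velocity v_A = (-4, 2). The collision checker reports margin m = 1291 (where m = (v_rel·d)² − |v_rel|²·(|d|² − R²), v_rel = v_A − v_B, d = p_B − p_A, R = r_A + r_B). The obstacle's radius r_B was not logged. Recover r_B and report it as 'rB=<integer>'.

m = 1291
d = (-9, -15);  v_rel = (-2, -3),  |v_rel|² = 13
v_rel×d = (-2)·(-15) − (-3)·(-9) = 3
since m = R²·13 − 3²:  R² = (9 + 1291) / 13 = 100
R = √100 = 10  ⇒  r_B = 10 − 8 = 2

rB=2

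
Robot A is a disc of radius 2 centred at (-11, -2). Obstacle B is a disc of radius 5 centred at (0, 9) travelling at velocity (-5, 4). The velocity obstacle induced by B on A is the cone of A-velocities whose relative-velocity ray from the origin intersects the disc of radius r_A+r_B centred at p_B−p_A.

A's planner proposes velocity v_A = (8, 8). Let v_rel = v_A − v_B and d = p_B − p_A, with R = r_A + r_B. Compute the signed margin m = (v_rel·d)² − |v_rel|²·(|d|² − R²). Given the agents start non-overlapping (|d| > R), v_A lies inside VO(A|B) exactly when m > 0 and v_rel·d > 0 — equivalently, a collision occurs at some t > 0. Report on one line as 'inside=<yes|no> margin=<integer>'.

d = (11, 11),  |d|² = 242;  R = 2+5 = 7,  c = 242−7² = 193
v_rel = (13, 4),  |v_rel|² = 185;  v_rel·d = (13)·(11) + (4)·(11) = 187
185·t² − 374·t + 193 = 0  ⇒  m = 187² − 185·193 = -736
m = -736 < 0,  v_rel·d = 187 > 0  ⇒  outside

inside=no margin=-736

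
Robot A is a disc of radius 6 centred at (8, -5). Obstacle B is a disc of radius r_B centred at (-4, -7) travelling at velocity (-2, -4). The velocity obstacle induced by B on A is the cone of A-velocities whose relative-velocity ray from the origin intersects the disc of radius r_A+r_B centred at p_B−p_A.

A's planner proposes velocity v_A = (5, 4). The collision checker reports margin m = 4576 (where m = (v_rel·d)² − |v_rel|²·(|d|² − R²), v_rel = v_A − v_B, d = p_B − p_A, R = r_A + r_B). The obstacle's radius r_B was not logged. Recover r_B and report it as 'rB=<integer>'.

m = 4576
d = (-12, -2);  v_rel = (7, 8),  |v_rel|² = 113
v_rel×d = (7)·(-2) − (8)·(-12) = 82
since m = R²·113 − 82²:  R² = (6724 + 4576) / 113 = 100
R = √100 = 10  ⇒  r_B = 10 − 6 = 4

rB=4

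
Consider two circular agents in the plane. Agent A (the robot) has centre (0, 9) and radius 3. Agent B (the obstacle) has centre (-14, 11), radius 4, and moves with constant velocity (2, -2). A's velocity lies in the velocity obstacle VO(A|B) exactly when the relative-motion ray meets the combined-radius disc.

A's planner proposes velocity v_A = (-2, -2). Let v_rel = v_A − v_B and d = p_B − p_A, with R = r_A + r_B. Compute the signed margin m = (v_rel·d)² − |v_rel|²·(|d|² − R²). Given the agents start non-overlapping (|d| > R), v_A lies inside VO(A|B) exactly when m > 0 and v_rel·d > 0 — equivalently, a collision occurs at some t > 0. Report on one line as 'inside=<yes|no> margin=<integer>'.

d = (-14, 2),  |d|² = 200;  R = 3+4 = 7,  c = 200−7² = 151
v_rel = (-4, 0),  |v_rel|² = 16;  v_rel·d = (-4)·(-14) + (0)·(2) = 56
16·t² − 112·t + 151 = 0  ⇒  m = 56² − 16·151 = 720
m = 720 > 0,  v_rel·d = 56 > 0  ⇒  inside

inside=yes margin=720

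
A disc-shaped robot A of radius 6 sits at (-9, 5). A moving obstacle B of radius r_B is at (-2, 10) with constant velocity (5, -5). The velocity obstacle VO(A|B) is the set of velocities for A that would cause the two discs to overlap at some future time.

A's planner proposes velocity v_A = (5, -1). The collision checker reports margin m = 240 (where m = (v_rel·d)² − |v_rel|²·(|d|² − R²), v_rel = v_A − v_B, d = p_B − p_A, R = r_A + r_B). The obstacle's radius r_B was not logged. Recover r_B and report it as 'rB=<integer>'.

m = 240
d = (7, 5);  v_rel = (0, 4),  |v_rel|² = 16
v_rel×d = (0)·(5) − (4)·(7) = -28
since m = R²·16 − (-28)²:  R² = (784 + 240) / 16 = 64
R = √64 = 8  ⇒  r_B = 8 − 6 = 2

rB=2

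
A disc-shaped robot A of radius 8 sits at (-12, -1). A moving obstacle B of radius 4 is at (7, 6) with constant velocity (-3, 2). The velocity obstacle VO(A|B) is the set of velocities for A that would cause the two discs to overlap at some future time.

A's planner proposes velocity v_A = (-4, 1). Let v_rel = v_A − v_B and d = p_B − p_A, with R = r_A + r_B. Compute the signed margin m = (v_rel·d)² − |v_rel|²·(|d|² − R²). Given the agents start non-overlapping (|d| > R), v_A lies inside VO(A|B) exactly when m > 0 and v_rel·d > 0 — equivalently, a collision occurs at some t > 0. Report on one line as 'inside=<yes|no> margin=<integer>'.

d = (19, 7),  |d|² = 410;  R = 8+4 = 12,  c = 410−12² = 266
v_rel = (-1, -1),  |v_rel|² = 2;  v_rel·d = (-1)·(19) + (-1)·(7) = -26
2·t² + 52·t + 266 = 0  ⇒  m = (-26)² − 2·266 = 144
m = 144 > 0,  v_rel·d = -26 < 0  ⇒  outside

inside=no margin=144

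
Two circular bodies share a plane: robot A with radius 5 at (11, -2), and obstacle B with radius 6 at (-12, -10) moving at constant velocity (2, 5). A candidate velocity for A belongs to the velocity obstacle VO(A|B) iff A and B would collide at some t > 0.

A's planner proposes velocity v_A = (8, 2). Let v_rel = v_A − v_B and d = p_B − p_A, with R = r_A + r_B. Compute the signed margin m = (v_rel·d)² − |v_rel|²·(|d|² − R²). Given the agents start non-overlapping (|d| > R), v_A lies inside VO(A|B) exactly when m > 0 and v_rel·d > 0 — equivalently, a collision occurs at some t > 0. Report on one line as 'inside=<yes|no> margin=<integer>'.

d = (-23, -8),  |d|² = 593;  R = 5+6 = 11,  c = 593−11² = 472
v_rel = (6, -3),  |v_rel|² = 45;  v_rel·d = (6)·(-23) + (-3)·(-8) = -114
45·t² + 228·t + 472 = 0  ⇒  m = (-114)² − 45·472 = -8244
m = -8244 < 0,  v_rel·d = -114 < 0  ⇒  outside

inside=no margin=-8244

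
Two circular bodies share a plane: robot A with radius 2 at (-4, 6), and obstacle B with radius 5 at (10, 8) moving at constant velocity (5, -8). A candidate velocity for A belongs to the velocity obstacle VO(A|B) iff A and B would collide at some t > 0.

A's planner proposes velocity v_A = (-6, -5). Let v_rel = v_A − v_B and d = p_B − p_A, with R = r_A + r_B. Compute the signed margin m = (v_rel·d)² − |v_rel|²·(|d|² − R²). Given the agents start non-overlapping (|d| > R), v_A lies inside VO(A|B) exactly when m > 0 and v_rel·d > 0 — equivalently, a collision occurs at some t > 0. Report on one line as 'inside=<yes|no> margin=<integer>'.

d = (14, 2),  |d|² = 200;  R = 2+5 = 7,  c = 200−7² = 151
v_rel = (-11, 3),  |v_rel|² = 130;  v_rel·d = (-11)·(14) + (3)·(2) = -148
130·t² + 296·t + 151 = 0  ⇒  m = (-148)² − 130·151 = 2274
m = 2274 > 0,  v_rel·d = -148 < 0  ⇒  outside

inside=no margin=2274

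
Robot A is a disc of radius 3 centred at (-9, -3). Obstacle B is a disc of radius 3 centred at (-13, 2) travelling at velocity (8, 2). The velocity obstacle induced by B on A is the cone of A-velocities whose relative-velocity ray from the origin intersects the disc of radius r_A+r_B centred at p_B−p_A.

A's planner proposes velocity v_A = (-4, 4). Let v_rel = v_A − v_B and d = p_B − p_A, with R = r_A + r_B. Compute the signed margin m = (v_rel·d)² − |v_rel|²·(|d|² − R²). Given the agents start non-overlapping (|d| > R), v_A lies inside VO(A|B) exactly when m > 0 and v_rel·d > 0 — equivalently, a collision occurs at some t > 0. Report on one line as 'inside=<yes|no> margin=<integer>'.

d = (-4, 5),  |d|² = 41;  R = 3+3 = 6,  c = 41−6² = 5
v_rel = (-12, 2),  |v_rel|² = 148;  v_rel·d = (-12)·(-4) + (2)·(5) = 58
148·t² − 116·t + 5 = 0  ⇒  m = 58² − 148·5 = 2624
m = 2624 > 0,  v_rel·d = 58 > 0  ⇒  inside

inside=yes margin=2624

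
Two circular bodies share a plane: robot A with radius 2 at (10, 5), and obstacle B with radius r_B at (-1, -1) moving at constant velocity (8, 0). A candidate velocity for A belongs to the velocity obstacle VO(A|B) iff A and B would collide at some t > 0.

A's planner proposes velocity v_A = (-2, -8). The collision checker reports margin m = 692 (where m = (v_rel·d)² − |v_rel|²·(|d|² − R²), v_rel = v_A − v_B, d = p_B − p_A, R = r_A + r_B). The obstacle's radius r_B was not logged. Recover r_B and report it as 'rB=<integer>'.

m = 692
d = (-11, -6);  v_rel = (-10, -8),  |v_rel|² = 164
v_rel×d = (-10)·(-6) − (-8)·(-11) = -28
since m = R²·164 − (-28)²:  R² = (784 + 692) / 164 = 9
R = √9 = 3  ⇒  r_B = 3 − 2 = 1

rB=1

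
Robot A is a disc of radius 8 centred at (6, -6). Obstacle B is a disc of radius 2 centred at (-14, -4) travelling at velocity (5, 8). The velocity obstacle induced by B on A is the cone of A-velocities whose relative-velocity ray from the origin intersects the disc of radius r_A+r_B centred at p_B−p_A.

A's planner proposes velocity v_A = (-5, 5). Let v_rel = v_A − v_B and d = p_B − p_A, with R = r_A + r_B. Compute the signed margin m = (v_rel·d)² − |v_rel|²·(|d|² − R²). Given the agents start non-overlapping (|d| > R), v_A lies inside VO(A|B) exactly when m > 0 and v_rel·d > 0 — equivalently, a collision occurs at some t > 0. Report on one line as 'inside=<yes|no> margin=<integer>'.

d = (-20, 2),  |d|² = 404;  R = 8+2 = 10,  c = 404−10² = 304
v_rel = (-10, -3),  |v_rel|² = 109;  v_rel·d = (-10)·(-20) + (-3)·(2) = 194
109·t² − 388·t + 304 = 0  ⇒  m = 194² − 109·304 = 4500
m = 4500 > 0,  v_rel·d = 194 > 0  ⇒  inside

inside=yes margin=4500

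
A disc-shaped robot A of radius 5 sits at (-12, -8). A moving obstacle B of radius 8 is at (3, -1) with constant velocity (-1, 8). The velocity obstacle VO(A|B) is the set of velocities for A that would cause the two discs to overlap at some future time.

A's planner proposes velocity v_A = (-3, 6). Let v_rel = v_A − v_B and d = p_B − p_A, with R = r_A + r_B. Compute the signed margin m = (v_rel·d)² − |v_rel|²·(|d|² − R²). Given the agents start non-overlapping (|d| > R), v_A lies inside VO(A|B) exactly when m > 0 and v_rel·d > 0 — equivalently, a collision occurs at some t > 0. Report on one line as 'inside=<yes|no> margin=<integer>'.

d = (15, 7),  |d|² = 274;  R = 5+8 = 13,  c = 274−13² = 105
v_rel = (-2, -2),  |v_rel|² = 8;  v_rel·d = (-2)·(15) + (-2)·(7) = -44
8·t² + 88·t + 105 = 0  ⇒  m = (-44)² − 8·105 = 1096
m = 1096 > 0,  v_rel·d = -44 < 0  ⇒  outside

inside=no margin=1096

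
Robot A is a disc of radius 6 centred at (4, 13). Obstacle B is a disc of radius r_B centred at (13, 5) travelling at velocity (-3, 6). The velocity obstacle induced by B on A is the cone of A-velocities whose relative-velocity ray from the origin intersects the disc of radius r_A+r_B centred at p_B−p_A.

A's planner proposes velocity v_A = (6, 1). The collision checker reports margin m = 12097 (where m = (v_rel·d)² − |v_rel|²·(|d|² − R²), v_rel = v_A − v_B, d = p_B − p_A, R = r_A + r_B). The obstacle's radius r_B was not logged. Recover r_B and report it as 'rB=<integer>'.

m = 12097
d = (9, -8);  v_rel = (9, -5),  |v_rel|² = 106
v_rel×d = (9)·(-8) − (-5)·(9) = -27
since m = R²·106 − (-27)²:  R² = (729 + 12097) / 106 = 121
R = √121 = 11  ⇒  r_B = 11 − 6 = 5

rB=5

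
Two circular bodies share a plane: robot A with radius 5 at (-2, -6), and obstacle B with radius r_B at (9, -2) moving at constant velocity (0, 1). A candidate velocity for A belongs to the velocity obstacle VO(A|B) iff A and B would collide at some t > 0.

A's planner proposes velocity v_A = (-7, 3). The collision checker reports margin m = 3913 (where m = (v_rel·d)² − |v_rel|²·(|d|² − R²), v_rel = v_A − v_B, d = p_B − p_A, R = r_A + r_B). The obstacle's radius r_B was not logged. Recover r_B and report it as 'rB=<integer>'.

m = 3913
d = (11, 4);  v_rel = (-7, 2),  |v_rel|² = 53
v_rel×d = (-7)·(4) − (2)·(11) = -50
since m = R²·53 − (-50)²:  R² = (2500 + 3913) / 53 = 121
R = √121 = 11  ⇒  r_B = 11 − 5 = 6

rB=6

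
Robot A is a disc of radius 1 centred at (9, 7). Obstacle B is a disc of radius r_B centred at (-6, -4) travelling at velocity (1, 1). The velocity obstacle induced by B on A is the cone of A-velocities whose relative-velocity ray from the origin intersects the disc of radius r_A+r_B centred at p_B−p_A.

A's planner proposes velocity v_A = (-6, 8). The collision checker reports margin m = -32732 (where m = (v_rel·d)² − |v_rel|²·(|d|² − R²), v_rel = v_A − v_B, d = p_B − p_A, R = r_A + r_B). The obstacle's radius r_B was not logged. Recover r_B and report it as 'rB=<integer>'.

m = -32732
d = (-15, -11);  v_rel = (-7, 7),  |v_rel|² = 98
v_rel×d = (-7)·(-11) − (7)·(-15) = 182
since m = R²·98 − 182²:  R² = (33124 + -32732) / 98 = 4
R = √4 = 2  ⇒  r_B = 2 − 1 = 1

rB=1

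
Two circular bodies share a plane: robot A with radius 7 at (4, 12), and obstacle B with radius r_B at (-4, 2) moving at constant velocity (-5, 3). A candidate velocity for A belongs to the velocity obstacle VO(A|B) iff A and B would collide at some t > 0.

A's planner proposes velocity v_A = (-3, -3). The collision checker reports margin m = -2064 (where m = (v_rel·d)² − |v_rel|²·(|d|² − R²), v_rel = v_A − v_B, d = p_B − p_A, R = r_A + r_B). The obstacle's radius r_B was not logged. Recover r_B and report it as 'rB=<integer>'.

m = -2064
d = (-8, -10);  v_rel = (2, -6),  |v_rel|² = 40
v_rel×d = (2)·(-10) − (-6)·(-8) = -68
since m = R²·40 − (-68)²:  R² = (4624 + -2064) / 40 = 64
R = √64 = 8  ⇒  r_B = 8 − 7 = 1

rB=1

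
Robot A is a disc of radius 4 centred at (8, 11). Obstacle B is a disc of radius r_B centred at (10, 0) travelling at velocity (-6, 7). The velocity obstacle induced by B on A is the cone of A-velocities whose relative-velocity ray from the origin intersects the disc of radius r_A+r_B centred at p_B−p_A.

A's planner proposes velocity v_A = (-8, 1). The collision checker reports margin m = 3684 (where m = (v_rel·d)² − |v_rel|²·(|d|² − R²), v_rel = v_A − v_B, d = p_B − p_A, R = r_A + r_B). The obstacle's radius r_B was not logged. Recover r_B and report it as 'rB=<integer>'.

m = 3684
d = (2, -11);  v_rel = (-2, -6),  |v_rel|² = 40
v_rel×d = (-2)·(-11) − (-6)·(2) = 34
since m = R²·40 − 34²:  R² = (1156 + 3684) / 40 = 121
R = √121 = 11  ⇒  r_B = 11 − 4 = 7

rB=7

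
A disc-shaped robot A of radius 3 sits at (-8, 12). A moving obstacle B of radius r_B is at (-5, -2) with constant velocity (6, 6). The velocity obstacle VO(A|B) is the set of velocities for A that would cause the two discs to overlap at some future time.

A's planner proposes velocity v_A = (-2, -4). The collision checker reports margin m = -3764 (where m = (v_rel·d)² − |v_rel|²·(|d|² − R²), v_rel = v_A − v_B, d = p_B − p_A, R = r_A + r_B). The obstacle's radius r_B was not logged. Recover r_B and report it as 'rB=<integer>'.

m = -3764
d = (3, -14);  v_rel = (-8, -10),  |v_rel|² = 164
v_rel×d = (-8)·(-14) − (-10)·(3) = 142
since m = R²·164 − 142²:  R² = (20164 + -3764) / 164 = 100
R = √100 = 10  ⇒  r_B = 10 − 3 = 7

rB=7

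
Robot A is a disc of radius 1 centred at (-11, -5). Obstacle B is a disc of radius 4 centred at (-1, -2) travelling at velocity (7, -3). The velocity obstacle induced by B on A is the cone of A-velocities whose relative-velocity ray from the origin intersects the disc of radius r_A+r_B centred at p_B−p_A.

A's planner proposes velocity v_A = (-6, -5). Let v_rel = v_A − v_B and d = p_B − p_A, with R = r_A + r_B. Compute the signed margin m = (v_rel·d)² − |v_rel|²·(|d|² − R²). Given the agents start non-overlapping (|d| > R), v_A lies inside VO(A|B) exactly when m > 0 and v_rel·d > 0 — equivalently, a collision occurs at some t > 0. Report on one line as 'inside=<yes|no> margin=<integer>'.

d = (10, 3),  |d|² = 109;  R = 1+4 = 5,  c = 109−5² = 84
v_rel = (-13, -2),  |v_rel|² = 173;  v_rel·d = (-13)·(10) + (-2)·(3) = -136
173·t² + 272·t + 84 = 0  ⇒  m = (-136)² − 173·84 = 3964
m = 3964 > 0,  v_rel·d = -136 < 0  ⇒  outside

inside=no margin=3964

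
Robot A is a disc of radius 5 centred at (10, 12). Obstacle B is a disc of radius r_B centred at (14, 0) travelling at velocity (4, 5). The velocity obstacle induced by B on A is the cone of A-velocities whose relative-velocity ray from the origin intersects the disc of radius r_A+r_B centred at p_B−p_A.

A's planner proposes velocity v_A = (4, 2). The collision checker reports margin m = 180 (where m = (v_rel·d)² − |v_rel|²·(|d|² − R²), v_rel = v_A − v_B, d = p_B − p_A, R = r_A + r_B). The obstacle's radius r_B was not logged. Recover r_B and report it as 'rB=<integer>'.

m = 180
d = (4, -12);  v_rel = (0, -3),  |v_rel|² = 9
v_rel×d = (0)·(-12) − (-3)·(4) = 12
since m = R²·9 − 12²:  R² = (144 + 180) / 9 = 36
R = √36 = 6  ⇒  r_B = 6 − 5 = 1

rB=1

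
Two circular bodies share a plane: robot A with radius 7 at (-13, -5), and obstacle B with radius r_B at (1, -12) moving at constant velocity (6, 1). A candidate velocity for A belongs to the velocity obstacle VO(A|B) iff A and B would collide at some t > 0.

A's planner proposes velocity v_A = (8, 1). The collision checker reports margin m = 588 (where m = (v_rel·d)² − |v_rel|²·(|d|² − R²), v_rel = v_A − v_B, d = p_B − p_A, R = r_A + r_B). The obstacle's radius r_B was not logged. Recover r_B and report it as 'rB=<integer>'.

m = 588
d = (14, -7);  v_rel = (2, 0),  |v_rel|² = 4
v_rel×d = (2)·(-7) − (0)·(14) = -14
since m = R²·4 − (-14)²:  R² = (196 + 588) / 4 = 196
R = √196 = 14  ⇒  r_B = 14 − 7 = 7

rB=7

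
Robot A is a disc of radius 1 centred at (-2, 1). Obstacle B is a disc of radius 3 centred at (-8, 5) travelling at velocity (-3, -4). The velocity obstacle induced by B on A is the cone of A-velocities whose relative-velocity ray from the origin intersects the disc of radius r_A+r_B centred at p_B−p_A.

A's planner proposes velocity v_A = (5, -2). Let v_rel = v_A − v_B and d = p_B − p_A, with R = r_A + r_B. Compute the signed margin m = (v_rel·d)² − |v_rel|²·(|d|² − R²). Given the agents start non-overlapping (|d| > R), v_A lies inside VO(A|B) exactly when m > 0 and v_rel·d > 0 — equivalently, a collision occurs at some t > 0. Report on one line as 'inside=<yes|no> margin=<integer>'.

d = (-6, 4),  |d|² = 52;  R = 1+3 = 4,  c = 52−4² = 36
v_rel = (8, 2),  |v_rel|² = 68;  v_rel·d = (8)·(-6) + (2)·(4) = -40
68·t² + 80·t + 36 = 0  ⇒  m = (-40)² − 68·36 = -848
m = -848 < 0,  v_rel·d = -40 < 0  ⇒  outside

inside=no margin=-848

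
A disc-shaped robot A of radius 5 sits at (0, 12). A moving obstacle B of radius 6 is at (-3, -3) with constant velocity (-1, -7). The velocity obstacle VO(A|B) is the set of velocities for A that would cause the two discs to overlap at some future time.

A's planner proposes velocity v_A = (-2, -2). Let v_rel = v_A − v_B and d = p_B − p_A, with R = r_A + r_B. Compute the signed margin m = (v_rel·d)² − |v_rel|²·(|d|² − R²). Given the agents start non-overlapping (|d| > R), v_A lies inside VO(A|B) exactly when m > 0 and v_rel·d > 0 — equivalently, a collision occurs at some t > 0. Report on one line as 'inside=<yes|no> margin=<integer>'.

d = (-3, -15),  |d|² = 234;  R = 5+6 = 11,  c = 234−11² = 113
v_rel = (-1, 5),  |v_rel|² = 26;  v_rel·d = (-1)·(-3) + (5)·(-15) = -72
26·t² + 144·t + 113 = 0  ⇒  m = (-72)² − 26·113 = 2246
m = 2246 > 0,  v_rel·d = -72 < 0  ⇒  outside

inside=no margin=2246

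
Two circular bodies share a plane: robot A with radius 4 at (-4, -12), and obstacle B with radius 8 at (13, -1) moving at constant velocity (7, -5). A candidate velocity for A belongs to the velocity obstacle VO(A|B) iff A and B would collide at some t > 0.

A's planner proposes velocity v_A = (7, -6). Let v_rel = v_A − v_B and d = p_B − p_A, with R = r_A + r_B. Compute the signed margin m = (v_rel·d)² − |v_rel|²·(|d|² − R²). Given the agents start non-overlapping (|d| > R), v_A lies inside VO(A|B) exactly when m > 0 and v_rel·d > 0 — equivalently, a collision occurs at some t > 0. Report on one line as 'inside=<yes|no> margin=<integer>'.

d = (17, 11),  |d|² = 410;  R = 4+8 = 12,  c = 410−12² = 266
v_rel = (0, -1),  |v_rel|² = 1;  v_rel·d = (0)·(17) + (-1)·(11) = -11
1·t² + 22·t + 266 = 0  ⇒  m = (-11)² − 1·266 = -145
m = -145 < 0,  v_rel·d = -11 < 0  ⇒  outside

inside=no margin=-145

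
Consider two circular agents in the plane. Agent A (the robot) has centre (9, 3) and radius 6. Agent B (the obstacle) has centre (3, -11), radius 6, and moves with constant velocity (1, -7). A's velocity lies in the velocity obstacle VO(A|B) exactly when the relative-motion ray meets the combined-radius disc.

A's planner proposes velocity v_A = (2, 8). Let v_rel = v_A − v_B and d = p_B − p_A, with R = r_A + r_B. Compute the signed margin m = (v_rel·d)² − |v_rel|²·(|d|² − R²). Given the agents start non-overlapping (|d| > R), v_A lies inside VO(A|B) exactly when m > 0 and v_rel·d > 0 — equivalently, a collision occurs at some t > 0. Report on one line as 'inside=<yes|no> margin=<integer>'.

d = (-6, -14),  |d|² = 232;  R = 6+6 = 12,  c = 232−12² = 88
v_rel = (1, 15),  |v_rel|² = 226;  v_rel·d = (1)·(-6) + (15)·(-14) = -216
226·t² + 432·t + 88 = 0  ⇒  m = (-216)² − 226·88 = 26768
m = 26768 > 0,  v_rel·d = -216 < 0  ⇒  outside

inside=no margin=26768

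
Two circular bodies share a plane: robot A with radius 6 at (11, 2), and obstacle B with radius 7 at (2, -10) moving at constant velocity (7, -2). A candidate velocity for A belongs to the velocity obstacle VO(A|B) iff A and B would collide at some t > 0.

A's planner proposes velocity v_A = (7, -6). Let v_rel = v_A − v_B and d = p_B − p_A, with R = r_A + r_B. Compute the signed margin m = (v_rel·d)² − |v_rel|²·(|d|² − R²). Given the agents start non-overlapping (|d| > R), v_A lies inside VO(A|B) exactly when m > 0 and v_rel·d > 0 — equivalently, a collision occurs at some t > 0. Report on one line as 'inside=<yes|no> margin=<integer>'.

d = (-9, -12),  |d|² = 225;  R = 6+7 = 13,  c = 225−13² = 56
v_rel = (0, -4),  |v_rel|² = 16;  v_rel·d = (0)·(-9) + (-4)·(-12) = 48
16·t² − 96·t + 56 = 0  ⇒  m = 48² − 16·56 = 1408
m = 1408 > 0,  v_rel·d = 48 > 0  ⇒  inside

inside=yes margin=1408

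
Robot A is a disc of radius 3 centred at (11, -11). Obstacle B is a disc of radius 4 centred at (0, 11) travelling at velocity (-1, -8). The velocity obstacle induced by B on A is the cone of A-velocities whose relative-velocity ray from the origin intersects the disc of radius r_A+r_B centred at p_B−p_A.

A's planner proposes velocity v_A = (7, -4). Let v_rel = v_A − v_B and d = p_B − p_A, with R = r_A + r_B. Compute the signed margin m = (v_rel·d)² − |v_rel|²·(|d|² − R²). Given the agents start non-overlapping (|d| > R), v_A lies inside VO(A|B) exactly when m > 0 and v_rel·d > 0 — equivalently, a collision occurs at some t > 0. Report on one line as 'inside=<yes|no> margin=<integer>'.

d = (-11, 22),  |d|² = 605;  R = 3+4 = 7,  c = 605−7² = 556
v_rel = (8, 4),  |v_rel|² = 80;  v_rel·d = (8)·(-11) + (4)·(22) = 0
80·t² − 0·t + 556 = 0  ⇒  m = 0² − 80·556 = -44480
m = -44480 < 0,  v_rel·d = 0 = 0  ⇒  outside

inside=no margin=-44480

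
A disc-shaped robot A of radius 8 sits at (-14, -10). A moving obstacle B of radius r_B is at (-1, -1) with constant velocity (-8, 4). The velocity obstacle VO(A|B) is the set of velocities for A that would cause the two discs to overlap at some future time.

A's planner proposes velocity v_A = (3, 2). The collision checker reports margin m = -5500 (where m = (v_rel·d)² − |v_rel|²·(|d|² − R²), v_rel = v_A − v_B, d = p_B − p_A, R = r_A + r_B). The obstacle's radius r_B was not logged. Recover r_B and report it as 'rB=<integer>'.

m = -5500
d = (13, 9);  v_rel = (11, -2),  |v_rel|² = 125
v_rel×d = (11)·(9) − (-2)·(13) = 125
since m = R²·125 − 125²:  R² = (15625 + -5500) / 125 = 81
R = √81 = 9  ⇒  r_B = 9 − 8 = 1

rB=1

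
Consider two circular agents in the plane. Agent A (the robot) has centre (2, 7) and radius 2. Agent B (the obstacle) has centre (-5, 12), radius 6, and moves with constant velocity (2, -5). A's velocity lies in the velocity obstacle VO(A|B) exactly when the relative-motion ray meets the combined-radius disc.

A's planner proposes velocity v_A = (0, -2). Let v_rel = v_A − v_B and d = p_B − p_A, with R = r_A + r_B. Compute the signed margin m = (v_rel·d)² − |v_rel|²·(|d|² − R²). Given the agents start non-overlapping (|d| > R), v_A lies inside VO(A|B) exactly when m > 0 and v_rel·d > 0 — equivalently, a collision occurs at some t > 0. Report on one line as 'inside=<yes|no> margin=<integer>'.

d = (-7, 5),  |d|² = 74;  R = 2+6 = 8,  c = 74−8² = 10
v_rel = (-2, 3),  |v_rel|² = 13;  v_rel·d = (-2)·(-7) + (3)·(5) = 29
13·t² − 58·t + 10 = 0  ⇒  m = 29² − 13·10 = 711
m = 711 > 0,  v_rel·d = 29 > 0  ⇒  inside

inside=yes margin=711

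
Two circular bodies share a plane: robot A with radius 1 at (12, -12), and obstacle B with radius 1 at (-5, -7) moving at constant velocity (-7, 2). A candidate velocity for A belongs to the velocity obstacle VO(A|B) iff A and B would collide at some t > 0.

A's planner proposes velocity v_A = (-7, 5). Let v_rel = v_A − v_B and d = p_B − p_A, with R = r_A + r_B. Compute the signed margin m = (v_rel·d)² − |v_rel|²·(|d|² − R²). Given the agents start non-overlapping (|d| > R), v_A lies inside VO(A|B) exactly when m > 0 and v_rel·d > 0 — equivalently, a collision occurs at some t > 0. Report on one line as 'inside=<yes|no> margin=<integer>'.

d = (-17, 5),  |d|² = 314;  R = 1+1 = 2,  c = 314−2² = 310
v_rel = (0, 3),  |v_rel|² = 9;  v_rel·d = (0)·(-17) + (3)·(5) = 15
9·t² − 30·t + 310 = 0  ⇒  m = 15² − 9·310 = -2565
m = -2565 < 0,  v_rel·d = 15 > 0  ⇒  outside

inside=no margin=-2565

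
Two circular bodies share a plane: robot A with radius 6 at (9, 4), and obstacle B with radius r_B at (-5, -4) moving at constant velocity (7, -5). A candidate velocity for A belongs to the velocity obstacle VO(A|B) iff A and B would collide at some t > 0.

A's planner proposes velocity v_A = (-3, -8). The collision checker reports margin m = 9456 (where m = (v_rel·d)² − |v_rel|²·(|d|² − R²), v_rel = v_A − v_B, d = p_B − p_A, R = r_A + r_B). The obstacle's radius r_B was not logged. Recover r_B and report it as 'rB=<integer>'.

m = 9456
d = (-14, -8);  v_rel = (-10, -3),  |v_rel|² = 109
v_rel×d = (-10)·(-8) − (-3)·(-14) = 38
since m = R²·109 − 38²:  R² = (1444 + 9456) / 109 = 100
R = √100 = 10  ⇒  r_B = 10 − 6 = 4

rB=4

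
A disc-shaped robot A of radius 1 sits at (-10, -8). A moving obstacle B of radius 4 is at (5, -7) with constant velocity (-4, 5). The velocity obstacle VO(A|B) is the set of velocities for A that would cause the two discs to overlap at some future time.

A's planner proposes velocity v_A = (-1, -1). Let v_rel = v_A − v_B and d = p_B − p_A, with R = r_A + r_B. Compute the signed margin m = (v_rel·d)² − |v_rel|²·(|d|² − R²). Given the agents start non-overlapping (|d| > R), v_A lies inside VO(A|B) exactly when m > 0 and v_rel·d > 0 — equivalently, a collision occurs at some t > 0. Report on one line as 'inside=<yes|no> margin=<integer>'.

d = (15, 1),  |d|² = 226;  R = 1+4 = 5,  c = 226−5² = 201
v_rel = (3, -6),  |v_rel|² = 45;  v_rel·d = (3)·(15) + (-6)·(1) = 39
45·t² − 78·t + 201 = 0  ⇒  m = 39² − 45·201 = -7524
m = -7524 < 0,  v_rel·d = 39 > 0  ⇒  outside

inside=no margin=-7524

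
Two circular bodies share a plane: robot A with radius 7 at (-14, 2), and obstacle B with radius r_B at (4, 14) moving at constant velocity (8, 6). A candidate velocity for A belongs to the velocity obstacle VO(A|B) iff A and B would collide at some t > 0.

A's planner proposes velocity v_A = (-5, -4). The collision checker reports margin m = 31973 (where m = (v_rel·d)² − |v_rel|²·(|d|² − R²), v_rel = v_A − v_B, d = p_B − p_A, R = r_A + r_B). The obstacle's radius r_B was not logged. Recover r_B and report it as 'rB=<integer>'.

m = 31973
d = (18, 12);  v_rel = (-13, -10),  |v_rel|² = 269
v_rel×d = (-13)·(12) − (-10)·(18) = 24
since m = R²·269 − 24²:  R² = (576 + 31973) / 269 = 121
R = √121 = 11  ⇒  r_B = 11 − 7 = 4

rB=4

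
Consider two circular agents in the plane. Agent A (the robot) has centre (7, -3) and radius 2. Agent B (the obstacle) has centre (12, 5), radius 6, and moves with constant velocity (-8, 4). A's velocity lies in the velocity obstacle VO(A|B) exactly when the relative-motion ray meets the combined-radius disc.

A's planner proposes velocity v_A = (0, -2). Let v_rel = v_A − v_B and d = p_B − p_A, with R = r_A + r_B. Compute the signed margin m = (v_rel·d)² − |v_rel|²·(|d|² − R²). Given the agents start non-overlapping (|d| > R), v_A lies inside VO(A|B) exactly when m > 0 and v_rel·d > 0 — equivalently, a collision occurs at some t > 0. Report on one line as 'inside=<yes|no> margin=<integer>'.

d = (5, 8),  |d|² = 89;  R = 2+6 = 8,  c = 89−8² = 25
v_rel = (8, -6),  |v_rel|² = 100;  v_rel·d = (8)·(5) + (-6)·(8) = -8
100·t² + 16·t + 25 = 0  ⇒  m = (-8)² − 100·25 = -2436
m = -2436 < 0,  v_rel·d = -8 < 0  ⇒  outside

inside=no margin=-2436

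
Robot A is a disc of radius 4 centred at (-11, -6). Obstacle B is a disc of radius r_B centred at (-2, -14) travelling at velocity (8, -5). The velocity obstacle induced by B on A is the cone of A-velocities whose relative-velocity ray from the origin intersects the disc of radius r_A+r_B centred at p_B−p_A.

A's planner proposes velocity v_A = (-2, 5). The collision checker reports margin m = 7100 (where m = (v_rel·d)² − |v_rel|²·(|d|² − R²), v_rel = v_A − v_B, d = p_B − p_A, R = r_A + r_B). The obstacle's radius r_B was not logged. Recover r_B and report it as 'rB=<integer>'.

m = 7100
d = (9, -8);  v_rel = (-10, 10),  |v_rel|² = 200
v_rel×d = (-10)·(-8) − (10)·(9) = -10
since m = R²·200 − (-10)²:  R² = (100 + 7100) / 200 = 36
R = √36 = 6  ⇒  r_B = 6 − 4 = 2

rB=2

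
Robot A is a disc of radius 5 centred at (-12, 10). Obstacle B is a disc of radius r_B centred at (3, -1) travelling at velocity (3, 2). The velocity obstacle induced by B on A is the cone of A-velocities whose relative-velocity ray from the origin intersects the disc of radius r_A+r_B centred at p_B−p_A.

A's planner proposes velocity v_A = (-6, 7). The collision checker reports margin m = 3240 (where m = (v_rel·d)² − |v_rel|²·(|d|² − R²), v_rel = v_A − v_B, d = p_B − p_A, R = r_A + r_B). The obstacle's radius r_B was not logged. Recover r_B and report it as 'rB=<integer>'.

m = 3240
d = (15, -11);  v_rel = (-9, 5),  |v_rel|² = 106
v_rel×d = (-9)·(-11) − (5)·(15) = 24
since m = R²·106 − 24²:  R² = (576 + 3240) / 106 = 36
R = √36 = 6  ⇒  r_B = 6 − 5 = 1

rB=1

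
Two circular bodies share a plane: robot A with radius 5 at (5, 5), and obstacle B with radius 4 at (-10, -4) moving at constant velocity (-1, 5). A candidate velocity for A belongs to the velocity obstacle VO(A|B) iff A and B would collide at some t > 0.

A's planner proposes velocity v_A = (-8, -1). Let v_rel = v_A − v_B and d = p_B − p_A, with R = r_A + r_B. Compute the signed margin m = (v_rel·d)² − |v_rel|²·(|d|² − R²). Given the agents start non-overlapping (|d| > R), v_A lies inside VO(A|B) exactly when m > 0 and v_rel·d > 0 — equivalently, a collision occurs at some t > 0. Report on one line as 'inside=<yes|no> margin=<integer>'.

d = (-15, -9),  |d|² = 306;  R = 5+4 = 9,  c = 306−9² = 225
v_rel = (-7, -6),  |v_rel|² = 85;  v_rel·d = (-7)·(-15) + (-6)·(-9) = 159
85·t² − 318·t + 225 = 0  ⇒  m = 159² − 85·225 = 6156
m = 6156 > 0,  v_rel·d = 159 > 0  ⇒  inside

inside=yes margin=6156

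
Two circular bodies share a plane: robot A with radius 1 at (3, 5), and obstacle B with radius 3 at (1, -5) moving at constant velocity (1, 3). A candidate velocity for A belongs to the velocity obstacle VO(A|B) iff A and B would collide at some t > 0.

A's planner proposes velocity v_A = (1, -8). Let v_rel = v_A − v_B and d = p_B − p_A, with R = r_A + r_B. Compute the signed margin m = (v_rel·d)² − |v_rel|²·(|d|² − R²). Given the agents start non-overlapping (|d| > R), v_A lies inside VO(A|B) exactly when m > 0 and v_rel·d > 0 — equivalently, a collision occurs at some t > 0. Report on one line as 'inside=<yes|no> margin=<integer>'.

d = (-2, -10),  |d|² = 104;  R = 1+3 = 4,  c = 104−4² = 88
v_rel = (0, -11),  |v_rel|² = 121;  v_rel·d = (0)·(-2) + (-11)·(-10) = 110
121·t² − 220·t + 88 = 0  ⇒  m = 110² − 121·88 = 1452
m = 1452 > 0,  v_rel·d = 110 > 0  ⇒  inside

inside=yes margin=1452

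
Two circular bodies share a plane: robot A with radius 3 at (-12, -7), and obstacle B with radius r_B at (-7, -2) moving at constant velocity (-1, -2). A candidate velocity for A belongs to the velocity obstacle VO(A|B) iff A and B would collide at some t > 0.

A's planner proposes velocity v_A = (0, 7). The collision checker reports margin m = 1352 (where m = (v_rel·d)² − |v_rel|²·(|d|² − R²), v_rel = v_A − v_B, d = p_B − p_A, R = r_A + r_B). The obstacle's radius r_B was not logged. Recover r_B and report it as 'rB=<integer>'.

m = 1352
d = (5, 5);  v_rel = (1, 9),  |v_rel|² = 82
v_rel×d = (1)·(5) − (9)·(5) = -40
since m = R²·82 − (-40)²:  R² = (1600 + 1352) / 82 = 36
R = √36 = 6  ⇒  r_B = 6 − 3 = 3

rB=3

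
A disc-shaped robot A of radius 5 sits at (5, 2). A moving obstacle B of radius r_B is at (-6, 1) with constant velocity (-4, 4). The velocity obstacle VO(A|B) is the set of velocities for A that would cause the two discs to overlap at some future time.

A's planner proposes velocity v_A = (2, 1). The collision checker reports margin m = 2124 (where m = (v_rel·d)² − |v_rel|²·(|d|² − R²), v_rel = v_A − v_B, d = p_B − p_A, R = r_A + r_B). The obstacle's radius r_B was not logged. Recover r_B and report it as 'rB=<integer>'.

m = 2124
d = (-11, -1);  v_rel = (6, -3),  |v_rel|² = 45
v_rel×d = (6)·(-1) − (-3)·(-11) = -39
since m = R²·45 − (-39)²:  R² = (1521 + 2124) / 45 = 81
R = √81 = 9  ⇒  r_B = 9 − 5 = 4

rB=4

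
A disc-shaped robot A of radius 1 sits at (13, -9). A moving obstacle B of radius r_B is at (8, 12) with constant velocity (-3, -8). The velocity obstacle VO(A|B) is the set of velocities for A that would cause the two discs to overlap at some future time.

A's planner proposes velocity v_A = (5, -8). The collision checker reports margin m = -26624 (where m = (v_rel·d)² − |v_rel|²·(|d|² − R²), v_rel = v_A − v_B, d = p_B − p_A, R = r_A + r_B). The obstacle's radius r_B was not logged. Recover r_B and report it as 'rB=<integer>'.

m = -26624
d = (-5, 21);  v_rel = (8, 0),  |v_rel|² = 64
v_rel×d = (8)·(21) − (0)·(-5) = 168
since m = R²·64 − 168²:  R² = (28224 + -26624) / 64 = 25
R = √25 = 5  ⇒  r_B = 5 − 1 = 4

rB=4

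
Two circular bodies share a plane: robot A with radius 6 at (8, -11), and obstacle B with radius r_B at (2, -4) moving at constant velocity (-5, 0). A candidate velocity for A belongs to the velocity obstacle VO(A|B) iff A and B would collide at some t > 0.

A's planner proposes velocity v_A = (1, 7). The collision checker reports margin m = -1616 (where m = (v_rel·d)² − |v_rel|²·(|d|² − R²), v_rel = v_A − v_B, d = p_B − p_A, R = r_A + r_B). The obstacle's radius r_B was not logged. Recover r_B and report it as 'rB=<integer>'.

m = -1616
d = (-6, 7);  v_rel = (6, 7),  |v_rel|² = 85
v_rel×d = (6)·(7) − (7)·(-6) = 84
since m = R²·85 − 84²:  R² = (7056 + -1616) / 85 = 64
R = √64 = 8  ⇒  r_B = 8 − 6 = 2

rB=2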